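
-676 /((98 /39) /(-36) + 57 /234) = -237276 /61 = -3889.77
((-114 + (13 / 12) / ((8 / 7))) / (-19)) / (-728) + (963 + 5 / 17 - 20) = 21293570891 / 22573824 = 943.29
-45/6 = -15/2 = -7.50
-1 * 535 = -535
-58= -58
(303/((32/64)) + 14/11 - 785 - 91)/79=-2956/869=-3.40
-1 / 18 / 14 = -1 / 252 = -0.00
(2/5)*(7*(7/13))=98/65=1.51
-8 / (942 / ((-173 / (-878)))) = -346 / 206769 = -0.00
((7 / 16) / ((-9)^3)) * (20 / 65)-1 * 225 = -8529307 / 37908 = -225.00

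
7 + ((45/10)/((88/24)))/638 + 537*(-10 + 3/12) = -18347677/3509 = -5228.75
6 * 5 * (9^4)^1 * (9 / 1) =1771470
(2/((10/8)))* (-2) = -16/5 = -3.20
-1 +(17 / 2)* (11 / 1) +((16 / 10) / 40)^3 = 2890627 / 31250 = 92.50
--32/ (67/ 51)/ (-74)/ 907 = -0.00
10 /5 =2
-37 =-37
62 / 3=20.67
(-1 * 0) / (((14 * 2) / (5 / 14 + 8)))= 0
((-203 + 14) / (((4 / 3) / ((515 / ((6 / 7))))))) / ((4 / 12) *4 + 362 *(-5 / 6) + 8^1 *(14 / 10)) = 10220175 / 34696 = 294.56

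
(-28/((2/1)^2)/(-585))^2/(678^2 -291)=49/157215769425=0.00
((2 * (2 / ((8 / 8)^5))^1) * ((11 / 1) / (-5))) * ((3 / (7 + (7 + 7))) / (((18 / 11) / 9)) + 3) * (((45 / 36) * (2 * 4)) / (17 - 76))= 2332 / 413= 5.65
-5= -5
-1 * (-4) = 4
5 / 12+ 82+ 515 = 7169 / 12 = 597.42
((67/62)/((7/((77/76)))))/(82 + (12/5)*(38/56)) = 25795/13792024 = 0.00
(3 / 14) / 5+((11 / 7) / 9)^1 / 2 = 41 / 315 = 0.13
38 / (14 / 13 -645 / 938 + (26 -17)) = 463372 / 114493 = 4.05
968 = 968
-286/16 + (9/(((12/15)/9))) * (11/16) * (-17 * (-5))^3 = 2735925731/64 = 42748839.55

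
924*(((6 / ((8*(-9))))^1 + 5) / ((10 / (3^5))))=1103949 / 10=110394.90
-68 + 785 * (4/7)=2664/7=380.57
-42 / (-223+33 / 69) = 161 / 853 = 0.19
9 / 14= 0.64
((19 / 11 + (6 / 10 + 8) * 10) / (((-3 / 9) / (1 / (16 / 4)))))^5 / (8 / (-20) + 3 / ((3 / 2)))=-1016746871232796875 / 1319329792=-770654068.00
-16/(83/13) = -208/83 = -2.51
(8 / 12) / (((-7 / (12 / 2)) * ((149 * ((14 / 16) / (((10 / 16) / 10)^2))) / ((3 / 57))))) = -1 / 1109752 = -0.00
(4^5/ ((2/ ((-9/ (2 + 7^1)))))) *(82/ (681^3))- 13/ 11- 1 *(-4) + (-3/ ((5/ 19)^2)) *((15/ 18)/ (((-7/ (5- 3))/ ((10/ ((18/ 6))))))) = 37.20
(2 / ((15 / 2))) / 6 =2 / 45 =0.04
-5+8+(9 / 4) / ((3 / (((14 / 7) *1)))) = 4.50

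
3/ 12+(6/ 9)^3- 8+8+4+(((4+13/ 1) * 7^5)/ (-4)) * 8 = -61714813/ 108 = -571433.45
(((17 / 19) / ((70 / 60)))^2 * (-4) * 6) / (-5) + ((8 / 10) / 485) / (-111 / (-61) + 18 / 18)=5208489109 / 1844520475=2.82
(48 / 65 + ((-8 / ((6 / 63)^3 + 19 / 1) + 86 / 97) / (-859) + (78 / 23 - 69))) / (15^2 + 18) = -1421956839414391 / 5326520395810185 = -0.27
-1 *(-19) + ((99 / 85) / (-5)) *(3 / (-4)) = 32597 / 1700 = 19.17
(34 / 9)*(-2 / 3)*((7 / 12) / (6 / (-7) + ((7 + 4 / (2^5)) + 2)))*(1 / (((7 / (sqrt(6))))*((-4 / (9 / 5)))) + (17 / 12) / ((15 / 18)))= -56644 / 187515 + 238*sqrt(6) / 20835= -0.27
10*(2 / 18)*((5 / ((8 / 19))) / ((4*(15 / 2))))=95 / 216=0.44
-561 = -561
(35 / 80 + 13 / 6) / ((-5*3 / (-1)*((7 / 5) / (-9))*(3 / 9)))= -375 / 112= -3.35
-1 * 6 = -6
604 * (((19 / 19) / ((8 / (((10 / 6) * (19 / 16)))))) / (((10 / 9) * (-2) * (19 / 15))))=-6795 / 128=-53.09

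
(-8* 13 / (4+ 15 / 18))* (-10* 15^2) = 48413.79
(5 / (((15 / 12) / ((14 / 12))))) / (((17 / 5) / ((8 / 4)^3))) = 10.98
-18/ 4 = -9/ 2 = -4.50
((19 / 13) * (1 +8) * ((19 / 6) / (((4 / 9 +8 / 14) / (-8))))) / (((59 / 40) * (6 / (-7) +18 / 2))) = -41895 / 1534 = -27.31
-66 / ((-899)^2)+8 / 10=3232474 / 4041005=0.80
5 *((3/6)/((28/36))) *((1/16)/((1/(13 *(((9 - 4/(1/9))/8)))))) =-15795/1792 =-8.81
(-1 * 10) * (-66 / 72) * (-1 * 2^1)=-55 / 3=-18.33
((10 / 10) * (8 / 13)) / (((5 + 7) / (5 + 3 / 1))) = 16 / 39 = 0.41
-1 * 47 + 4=-43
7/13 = 0.54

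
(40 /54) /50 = 2 /135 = 0.01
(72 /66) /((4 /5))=15 /11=1.36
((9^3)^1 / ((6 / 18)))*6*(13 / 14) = 12184.71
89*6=534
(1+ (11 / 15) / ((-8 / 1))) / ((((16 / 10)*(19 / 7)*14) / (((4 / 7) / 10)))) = 109 / 127680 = 0.00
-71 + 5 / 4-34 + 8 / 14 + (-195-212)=-14285 / 28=-510.18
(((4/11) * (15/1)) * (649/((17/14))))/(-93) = -16520/527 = -31.35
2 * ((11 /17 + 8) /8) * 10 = 735 /34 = 21.62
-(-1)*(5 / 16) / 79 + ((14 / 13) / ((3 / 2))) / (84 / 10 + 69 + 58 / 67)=16969025 / 1292491824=0.01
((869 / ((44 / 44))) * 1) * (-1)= -869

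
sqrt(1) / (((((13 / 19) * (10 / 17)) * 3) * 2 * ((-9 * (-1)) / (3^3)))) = 323 / 260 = 1.24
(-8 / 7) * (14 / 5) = -16 / 5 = -3.20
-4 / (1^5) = -4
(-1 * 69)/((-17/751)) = 51819/17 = 3048.18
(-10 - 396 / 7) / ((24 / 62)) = -171.98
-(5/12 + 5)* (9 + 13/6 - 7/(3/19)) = 12935/72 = 179.65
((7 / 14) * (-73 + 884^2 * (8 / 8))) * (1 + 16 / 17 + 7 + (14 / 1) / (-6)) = 2581628.15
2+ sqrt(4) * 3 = 8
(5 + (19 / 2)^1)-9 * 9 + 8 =-117 / 2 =-58.50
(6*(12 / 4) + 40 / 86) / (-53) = -794 / 2279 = -0.35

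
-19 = -19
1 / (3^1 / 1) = 1 / 3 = 0.33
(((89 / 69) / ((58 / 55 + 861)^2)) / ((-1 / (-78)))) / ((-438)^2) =3499925 / 4959534693683214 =0.00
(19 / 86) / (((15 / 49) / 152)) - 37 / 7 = 471427 / 4515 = 104.41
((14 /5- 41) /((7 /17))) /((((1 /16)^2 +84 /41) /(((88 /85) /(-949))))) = 176416768 /3578085875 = 0.05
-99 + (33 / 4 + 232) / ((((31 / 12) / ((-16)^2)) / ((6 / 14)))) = 70731 / 7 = 10104.43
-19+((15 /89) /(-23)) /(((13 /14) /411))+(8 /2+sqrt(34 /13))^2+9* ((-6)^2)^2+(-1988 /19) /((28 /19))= 8* sqrt(442) /13+308404778 /26611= 11602.31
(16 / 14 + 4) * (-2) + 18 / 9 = -58 / 7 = -8.29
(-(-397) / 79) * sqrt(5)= 397 * sqrt(5) / 79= 11.24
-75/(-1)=75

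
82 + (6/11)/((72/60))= 907/11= 82.45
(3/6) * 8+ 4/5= 24/5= 4.80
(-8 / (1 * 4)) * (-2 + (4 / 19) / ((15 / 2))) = 1124 / 285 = 3.94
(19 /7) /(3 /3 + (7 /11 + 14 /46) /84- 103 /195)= 1874730 /333599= 5.62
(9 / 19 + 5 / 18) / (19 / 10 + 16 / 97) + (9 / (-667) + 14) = 3278441992 / 228456171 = 14.35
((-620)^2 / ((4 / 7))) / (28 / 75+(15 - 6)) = 50452500 / 703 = 71767.43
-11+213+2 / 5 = 1012 / 5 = 202.40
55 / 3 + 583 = 1804 / 3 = 601.33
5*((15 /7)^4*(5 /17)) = 1265625 /40817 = 31.01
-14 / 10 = -7 / 5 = -1.40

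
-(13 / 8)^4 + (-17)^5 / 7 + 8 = -5815704823 / 28672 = -202835.69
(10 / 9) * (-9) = -10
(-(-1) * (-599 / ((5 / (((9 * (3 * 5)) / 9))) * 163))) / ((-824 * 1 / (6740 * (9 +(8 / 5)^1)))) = 955.87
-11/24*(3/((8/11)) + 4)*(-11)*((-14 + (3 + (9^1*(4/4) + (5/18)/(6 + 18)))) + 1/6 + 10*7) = 231647845/82944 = 2792.82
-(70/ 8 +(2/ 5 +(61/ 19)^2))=-19.46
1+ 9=10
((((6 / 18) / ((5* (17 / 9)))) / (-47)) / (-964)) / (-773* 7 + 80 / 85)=-1 / 6945036780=-0.00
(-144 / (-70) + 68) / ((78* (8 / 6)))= 613 / 910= 0.67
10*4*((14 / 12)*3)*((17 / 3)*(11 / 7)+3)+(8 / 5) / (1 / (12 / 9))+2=8354 / 5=1670.80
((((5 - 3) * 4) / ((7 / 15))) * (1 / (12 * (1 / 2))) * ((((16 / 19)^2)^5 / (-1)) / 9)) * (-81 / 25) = 39582418599936 / 214587319023035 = 0.18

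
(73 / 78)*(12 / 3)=146 / 39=3.74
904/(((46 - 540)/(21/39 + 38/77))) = -466916/247247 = -1.89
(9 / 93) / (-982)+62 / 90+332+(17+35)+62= 611914507 / 1369890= 446.69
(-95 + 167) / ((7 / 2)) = 144 / 7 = 20.57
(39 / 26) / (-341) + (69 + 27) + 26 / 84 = 689641 / 7161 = 96.31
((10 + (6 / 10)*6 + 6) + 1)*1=103 / 5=20.60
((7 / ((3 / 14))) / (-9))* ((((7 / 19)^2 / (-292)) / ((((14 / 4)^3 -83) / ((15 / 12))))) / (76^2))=-0.00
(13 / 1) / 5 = 13 / 5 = 2.60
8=8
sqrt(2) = 1.41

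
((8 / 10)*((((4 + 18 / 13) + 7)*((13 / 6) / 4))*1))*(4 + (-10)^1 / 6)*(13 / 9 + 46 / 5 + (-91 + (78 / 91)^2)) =-2018986 / 2025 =-997.03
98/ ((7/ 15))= 210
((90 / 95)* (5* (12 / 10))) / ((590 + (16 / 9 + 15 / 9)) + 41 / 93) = 15066 / 1574093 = 0.01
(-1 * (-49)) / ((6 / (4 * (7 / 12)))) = 343 / 18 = 19.06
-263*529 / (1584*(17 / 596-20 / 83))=1720583609 / 4161564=413.45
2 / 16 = 1 / 8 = 0.12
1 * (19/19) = 1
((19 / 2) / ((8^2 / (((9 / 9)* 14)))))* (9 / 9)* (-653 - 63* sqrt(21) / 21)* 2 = -86849 / 32 - 399* sqrt(21) / 32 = -2771.17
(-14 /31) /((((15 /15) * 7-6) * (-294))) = 0.00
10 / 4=5 / 2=2.50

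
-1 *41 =-41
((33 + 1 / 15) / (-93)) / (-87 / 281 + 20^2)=-4496 / 5054085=-0.00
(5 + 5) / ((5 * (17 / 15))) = 1.76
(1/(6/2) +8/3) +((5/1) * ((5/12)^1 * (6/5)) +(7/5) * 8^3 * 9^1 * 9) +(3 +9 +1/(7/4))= 4065521/70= 58078.87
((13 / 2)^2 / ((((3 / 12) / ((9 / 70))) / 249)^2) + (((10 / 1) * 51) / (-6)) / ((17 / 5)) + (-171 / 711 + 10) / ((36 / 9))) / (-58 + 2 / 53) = -11952.94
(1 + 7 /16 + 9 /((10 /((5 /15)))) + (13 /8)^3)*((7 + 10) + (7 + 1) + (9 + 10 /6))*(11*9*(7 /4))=381457461 /10240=37251.71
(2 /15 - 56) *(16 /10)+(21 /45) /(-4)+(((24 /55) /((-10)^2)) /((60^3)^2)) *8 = -119621204999999 /1336500000000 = -89.50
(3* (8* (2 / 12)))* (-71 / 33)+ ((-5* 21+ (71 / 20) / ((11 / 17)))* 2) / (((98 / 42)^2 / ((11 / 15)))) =-2863207 / 80850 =-35.41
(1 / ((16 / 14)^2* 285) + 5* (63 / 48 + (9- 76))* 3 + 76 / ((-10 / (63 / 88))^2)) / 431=-2717198107 / 1189042800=-2.29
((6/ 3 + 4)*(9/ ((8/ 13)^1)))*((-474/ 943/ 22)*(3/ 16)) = -249561/ 663872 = -0.38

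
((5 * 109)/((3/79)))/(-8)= -43055/24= -1793.96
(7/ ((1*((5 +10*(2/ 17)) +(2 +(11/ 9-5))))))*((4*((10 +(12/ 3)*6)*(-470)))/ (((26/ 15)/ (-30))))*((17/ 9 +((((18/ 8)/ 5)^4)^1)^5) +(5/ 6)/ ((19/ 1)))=29655664056454240859878853037608859/ 8715291852800000000000000000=3402716.12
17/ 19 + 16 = 321/ 19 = 16.89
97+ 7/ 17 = 1656/ 17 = 97.41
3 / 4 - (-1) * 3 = 15 / 4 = 3.75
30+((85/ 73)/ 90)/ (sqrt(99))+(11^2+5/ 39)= 17*sqrt(11)/ 43362+5894/ 39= 151.13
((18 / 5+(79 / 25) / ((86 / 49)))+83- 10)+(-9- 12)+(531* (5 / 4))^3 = 20118802427277 / 68800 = 292424453.88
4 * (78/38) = 156/19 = 8.21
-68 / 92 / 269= -17 / 6187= -0.00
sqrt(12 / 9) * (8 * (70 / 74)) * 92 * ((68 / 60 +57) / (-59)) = -8985088 * sqrt(3) / 19647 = -792.11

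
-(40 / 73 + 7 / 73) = -47 / 73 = -0.64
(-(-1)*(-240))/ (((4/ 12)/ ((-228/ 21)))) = 54720/ 7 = 7817.14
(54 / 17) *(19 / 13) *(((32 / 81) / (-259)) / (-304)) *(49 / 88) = 7 / 539682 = 0.00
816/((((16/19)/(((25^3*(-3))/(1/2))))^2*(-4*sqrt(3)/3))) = -40453857421875*sqrt(3)/16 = -4379258526052.18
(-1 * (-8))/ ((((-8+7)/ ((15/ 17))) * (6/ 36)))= -720/ 17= -42.35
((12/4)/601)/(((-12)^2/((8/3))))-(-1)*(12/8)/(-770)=-15457/8329860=-0.00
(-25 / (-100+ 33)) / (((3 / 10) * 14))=125 / 1407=0.09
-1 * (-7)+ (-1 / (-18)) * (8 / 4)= 7.11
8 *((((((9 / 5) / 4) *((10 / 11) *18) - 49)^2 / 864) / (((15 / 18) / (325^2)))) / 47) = 2215632250 / 51183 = 43288.44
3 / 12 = 1 / 4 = 0.25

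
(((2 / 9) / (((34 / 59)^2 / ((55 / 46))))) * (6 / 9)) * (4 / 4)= 191455 / 358938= 0.53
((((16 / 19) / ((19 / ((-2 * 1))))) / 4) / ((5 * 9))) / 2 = -4 / 16245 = -0.00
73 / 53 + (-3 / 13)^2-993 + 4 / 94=-417411975 / 420979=-991.53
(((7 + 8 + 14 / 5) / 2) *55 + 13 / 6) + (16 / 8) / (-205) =302369 / 615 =491.66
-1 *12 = -12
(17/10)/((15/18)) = 51/25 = 2.04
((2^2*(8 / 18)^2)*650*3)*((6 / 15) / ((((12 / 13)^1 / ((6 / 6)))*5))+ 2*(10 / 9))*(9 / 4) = 216112 / 27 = 8004.15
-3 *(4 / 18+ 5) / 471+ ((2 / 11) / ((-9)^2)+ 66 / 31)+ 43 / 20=368430031 / 86729940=4.25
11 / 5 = 2.20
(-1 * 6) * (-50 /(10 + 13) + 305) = -41790 /23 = -1816.96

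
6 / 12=1 / 2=0.50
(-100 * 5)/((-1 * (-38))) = -13.16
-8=-8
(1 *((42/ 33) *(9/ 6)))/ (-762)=-7/ 2794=-0.00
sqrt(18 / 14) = 1.13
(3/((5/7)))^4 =194481/625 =311.17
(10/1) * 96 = 960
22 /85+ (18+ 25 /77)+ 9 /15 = 125556 /6545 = 19.18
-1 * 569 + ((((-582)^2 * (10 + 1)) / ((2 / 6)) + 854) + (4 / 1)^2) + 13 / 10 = 111781943 / 10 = 11178194.30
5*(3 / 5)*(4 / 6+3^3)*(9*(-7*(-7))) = 36603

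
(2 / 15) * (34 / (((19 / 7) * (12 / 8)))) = 952 / 855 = 1.11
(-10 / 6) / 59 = -5 / 177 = -0.03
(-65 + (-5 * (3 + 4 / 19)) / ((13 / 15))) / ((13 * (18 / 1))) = -10315 / 28899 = -0.36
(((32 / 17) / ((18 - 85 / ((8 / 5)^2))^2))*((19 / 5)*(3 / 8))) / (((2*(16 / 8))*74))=116736 / 2977462705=0.00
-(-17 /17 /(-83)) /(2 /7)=-7 /166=-0.04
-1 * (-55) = 55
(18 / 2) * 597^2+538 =3208219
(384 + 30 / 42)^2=7252249 / 49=148005.08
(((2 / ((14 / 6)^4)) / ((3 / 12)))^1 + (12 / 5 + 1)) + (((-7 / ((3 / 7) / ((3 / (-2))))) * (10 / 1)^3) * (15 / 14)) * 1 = 315175307 / 12005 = 26253.67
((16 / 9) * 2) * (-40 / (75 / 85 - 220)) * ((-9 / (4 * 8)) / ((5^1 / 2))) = -272 / 3725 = -0.07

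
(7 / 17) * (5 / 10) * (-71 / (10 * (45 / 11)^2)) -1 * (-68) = 46757863 / 688500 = 67.91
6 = 6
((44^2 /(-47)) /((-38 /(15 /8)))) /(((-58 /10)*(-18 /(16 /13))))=24200 /1009983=0.02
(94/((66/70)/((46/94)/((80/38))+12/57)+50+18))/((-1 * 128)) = -5205767/497120000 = -0.01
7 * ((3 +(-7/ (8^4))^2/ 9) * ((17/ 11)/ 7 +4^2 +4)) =78366384413/ 184549376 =424.64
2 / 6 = 1 / 3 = 0.33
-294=-294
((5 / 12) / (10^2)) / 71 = 1 / 17040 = 0.00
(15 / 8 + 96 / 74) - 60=-56.83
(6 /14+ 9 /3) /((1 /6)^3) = 5184 /7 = 740.57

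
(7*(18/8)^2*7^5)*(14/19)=66706983/152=438861.73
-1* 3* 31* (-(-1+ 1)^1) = 0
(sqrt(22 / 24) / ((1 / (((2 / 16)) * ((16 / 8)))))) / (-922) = -sqrt(33) / 22128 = -0.00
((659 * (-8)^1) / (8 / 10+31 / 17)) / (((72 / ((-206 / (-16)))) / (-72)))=5769545 / 223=25872.40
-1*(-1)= 1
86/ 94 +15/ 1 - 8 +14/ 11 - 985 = -504495/ 517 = -975.81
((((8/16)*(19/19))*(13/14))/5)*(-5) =-13/28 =-0.46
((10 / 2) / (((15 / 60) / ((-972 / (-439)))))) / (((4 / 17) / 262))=21646440 / 439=49308.52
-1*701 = -701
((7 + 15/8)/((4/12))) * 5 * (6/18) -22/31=10829/248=43.67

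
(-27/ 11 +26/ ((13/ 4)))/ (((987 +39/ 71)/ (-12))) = -4331/ 64273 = -0.07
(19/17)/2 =19/34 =0.56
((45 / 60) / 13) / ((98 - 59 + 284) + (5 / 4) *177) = 3 / 28301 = 0.00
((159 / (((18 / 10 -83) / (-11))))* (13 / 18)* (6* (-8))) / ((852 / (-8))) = 303160 / 43239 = 7.01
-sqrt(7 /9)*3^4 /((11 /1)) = -27*sqrt(7) /11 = -6.49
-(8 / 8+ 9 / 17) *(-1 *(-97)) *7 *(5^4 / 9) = -11033750 / 153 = -72116.01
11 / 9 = 1.22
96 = 96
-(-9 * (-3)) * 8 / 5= -216 / 5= -43.20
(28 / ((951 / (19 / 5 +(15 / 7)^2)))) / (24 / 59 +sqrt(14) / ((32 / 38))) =-496861184 / 96779011105 +4351417088 * sqrt(14) / 290337033315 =0.05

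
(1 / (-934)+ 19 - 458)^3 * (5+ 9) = -482542318976827781 / 407390252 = -1184471932.28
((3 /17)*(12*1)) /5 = 36 /85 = 0.42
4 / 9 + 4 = 40 / 9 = 4.44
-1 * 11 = -11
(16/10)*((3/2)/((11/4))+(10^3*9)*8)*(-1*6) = -38016288/55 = -691205.24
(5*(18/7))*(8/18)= 40/7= 5.71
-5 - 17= -22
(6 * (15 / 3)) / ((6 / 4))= 20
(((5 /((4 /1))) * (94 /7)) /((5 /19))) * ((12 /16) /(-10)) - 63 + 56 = -6599 /560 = -11.78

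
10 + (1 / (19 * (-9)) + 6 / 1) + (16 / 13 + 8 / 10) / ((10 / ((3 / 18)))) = 890756 / 55575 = 16.03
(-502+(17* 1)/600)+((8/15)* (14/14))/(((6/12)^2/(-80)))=-403583/600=-672.64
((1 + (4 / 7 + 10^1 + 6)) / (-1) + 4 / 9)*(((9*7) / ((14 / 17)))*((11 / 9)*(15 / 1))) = -1008865 / 42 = -24020.60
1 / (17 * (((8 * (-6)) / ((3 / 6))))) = -1 / 1632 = -0.00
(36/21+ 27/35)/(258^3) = 29/200357640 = 0.00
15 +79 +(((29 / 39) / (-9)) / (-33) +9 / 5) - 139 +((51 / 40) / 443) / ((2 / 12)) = -4431387277 / 102625380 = -43.18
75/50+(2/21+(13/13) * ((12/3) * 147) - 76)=21571/42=513.60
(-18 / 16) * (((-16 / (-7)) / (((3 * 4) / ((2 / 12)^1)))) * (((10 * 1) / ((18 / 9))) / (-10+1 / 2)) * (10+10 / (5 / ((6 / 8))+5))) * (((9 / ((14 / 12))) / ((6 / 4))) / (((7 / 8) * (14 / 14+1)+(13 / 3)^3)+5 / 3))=0.01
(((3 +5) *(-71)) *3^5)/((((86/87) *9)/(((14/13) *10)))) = -93396240/559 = -167077.35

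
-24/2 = -12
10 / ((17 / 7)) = 70 / 17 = 4.12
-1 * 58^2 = -3364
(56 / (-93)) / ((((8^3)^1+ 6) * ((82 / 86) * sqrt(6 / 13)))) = -86 * sqrt(78) / 423243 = -0.00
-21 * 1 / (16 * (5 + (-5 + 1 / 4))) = -21 / 4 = -5.25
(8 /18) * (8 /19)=0.19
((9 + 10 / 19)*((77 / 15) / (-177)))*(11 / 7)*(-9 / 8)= 21901 / 44840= 0.49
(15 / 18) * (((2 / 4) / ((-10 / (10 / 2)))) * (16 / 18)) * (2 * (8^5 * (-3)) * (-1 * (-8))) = 2621440 / 9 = 291271.11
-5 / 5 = -1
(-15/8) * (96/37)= -180/37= -4.86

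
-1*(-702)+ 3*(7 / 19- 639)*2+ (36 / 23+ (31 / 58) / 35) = -3128.21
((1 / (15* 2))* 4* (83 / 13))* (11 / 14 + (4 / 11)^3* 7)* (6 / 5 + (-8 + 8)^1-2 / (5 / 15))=-13886232 / 3028025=-4.59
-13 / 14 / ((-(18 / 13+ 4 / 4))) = 169 / 434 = 0.39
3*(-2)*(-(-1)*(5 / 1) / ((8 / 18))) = -67.50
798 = 798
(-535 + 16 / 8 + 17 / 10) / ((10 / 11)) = -58443 / 100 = -584.43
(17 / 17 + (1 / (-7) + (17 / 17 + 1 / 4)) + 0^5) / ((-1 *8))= -59 / 224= -0.26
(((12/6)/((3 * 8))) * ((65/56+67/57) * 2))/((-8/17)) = -126769/153216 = -0.83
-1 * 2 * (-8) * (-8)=-128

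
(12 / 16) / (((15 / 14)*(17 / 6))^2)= 588 / 7225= 0.08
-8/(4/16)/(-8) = 4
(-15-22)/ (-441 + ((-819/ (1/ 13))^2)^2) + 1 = 12850174234414403/ 12850174234414440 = 1.00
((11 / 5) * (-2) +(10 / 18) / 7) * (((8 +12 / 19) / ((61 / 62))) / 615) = -337528 / 5476275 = -0.06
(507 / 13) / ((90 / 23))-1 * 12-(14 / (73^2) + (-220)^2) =-7738033489 / 159870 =-48402.04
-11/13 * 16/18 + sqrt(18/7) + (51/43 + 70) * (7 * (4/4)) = 3 * sqrt(14)/7 + 2503175/5031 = 499.15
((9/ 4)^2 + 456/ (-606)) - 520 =-833355/ 1616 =-515.69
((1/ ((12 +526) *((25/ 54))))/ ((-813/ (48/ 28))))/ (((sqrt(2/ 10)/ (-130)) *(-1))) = -2808 *sqrt(5)/ 2551465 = -0.00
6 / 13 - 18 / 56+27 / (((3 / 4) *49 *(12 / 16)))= 2853 / 2548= 1.12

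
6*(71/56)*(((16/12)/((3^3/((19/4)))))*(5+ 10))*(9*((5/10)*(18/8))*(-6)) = -182115/112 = -1626.03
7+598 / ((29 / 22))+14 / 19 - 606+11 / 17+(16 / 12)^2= -11986466 / 84303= -142.18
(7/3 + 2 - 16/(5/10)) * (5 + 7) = -332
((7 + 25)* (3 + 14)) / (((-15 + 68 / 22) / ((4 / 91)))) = -23936 / 11921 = -2.01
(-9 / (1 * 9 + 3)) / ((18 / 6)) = -1 / 4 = -0.25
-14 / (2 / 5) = -35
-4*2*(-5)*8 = 320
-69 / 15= -4.60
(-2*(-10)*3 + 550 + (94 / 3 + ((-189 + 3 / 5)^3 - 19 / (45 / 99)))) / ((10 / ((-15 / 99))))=2507465839 / 24750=101311.75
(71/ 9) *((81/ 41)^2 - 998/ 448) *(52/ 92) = 582269935/ 77944608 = 7.47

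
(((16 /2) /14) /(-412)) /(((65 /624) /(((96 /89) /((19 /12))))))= -55296 /6096055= -0.01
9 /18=1 /2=0.50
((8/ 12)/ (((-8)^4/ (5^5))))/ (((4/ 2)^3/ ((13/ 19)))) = 40625/ 933888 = 0.04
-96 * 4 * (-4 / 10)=768 / 5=153.60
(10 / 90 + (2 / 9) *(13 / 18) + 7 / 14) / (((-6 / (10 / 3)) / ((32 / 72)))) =-1250 / 6561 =-0.19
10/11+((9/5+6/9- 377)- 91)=-76663/165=-464.62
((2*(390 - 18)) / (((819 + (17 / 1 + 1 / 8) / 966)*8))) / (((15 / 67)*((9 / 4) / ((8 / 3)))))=171211264 / 284821605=0.60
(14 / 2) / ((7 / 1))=1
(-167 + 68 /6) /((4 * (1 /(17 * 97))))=-770083 /12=-64173.58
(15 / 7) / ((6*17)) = 0.02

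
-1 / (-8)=0.12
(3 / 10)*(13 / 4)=39 / 40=0.98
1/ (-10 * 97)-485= -485.00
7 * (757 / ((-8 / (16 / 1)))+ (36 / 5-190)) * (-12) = 142531.20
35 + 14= 49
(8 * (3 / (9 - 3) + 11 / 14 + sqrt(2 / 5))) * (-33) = -2376 / 7 - 264 * sqrt(10) / 5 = -506.40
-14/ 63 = -2/ 9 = -0.22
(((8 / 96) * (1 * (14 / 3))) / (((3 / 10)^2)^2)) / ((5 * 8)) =875 / 729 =1.20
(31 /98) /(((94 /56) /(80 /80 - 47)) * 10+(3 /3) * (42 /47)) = 67022 /112021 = 0.60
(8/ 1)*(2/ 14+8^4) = 229384/ 7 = 32769.14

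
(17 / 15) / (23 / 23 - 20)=-17 / 285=-0.06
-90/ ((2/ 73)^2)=-239805/ 2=-119902.50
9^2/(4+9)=81/13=6.23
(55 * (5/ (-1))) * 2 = -550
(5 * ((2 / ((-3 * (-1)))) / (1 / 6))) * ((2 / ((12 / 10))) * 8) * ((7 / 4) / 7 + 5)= 1400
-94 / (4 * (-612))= 47 / 1224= 0.04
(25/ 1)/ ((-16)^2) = 25/ 256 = 0.10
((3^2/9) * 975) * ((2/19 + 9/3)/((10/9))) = 103545/38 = 2724.87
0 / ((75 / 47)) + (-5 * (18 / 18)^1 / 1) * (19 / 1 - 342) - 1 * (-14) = 1629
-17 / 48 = -0.35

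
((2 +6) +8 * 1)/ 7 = 16/ 7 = 2.29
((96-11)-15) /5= 14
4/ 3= 1.33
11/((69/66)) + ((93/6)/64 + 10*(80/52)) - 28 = -70859/38272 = -1.85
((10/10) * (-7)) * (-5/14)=5/2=2.50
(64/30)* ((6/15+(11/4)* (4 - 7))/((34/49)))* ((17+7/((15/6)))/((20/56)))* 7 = -99516648/10625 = -9366.27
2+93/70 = 233/70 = 3.33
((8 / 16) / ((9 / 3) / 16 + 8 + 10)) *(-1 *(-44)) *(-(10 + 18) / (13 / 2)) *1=-19712 / 3783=-5.21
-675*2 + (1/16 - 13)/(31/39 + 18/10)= -1354.99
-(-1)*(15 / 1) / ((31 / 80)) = 1200 / 31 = 38.71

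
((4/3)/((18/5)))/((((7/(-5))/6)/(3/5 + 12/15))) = -20/9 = -2.22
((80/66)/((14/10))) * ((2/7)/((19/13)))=5200/30723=0.17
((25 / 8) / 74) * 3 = 75 / 592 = 0.13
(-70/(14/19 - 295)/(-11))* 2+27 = 1657867/61501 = 26.96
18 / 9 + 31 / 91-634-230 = -78411 / 91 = -861.66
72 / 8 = 9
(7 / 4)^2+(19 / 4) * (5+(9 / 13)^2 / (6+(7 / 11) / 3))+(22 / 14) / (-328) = 105442381 / 3880240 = 27.17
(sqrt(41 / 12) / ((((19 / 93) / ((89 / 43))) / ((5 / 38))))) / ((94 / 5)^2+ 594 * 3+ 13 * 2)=344875 * sqrt(123) / 3355203312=0.00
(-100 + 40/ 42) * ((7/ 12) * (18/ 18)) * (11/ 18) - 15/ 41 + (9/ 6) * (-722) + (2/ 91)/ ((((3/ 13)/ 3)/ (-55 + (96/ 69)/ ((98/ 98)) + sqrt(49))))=-605254222/ 534681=-1131.99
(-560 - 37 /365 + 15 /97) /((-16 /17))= 168511769 /283240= 594.94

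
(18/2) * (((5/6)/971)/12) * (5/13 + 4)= 285/100984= 0.00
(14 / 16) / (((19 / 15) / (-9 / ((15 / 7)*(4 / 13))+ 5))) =-3633 / 608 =-5.98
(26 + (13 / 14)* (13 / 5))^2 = 3956121 / 4900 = 807.37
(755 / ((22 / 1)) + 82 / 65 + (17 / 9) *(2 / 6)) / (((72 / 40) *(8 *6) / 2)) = 1398043 / 1667952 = 0.84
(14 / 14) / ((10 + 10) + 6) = 1 / 26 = 0.04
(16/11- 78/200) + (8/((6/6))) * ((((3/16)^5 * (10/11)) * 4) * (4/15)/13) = 1.06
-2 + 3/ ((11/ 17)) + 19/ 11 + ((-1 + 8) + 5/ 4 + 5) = 775/ 44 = 17.61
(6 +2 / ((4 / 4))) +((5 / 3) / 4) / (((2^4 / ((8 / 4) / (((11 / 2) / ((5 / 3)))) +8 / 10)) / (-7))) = 6133 / 792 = 7.74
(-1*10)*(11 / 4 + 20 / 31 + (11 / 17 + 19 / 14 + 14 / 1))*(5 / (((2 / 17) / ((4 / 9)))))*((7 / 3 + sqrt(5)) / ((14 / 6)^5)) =-64407825 / 521017- 193223475*sqrt(5) / 3647119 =-242.09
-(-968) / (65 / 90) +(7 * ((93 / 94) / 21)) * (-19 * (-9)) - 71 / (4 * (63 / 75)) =70599773 / 51324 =1375.57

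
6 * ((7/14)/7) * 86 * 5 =184.29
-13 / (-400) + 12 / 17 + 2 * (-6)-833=-5740979 / 6800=-844.26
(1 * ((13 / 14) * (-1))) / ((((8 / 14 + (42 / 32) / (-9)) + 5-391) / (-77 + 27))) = -15600 / 129553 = -0.12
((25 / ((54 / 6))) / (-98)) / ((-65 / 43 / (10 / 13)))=1075 / 74529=0.01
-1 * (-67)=67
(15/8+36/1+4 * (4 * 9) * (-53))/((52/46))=-1397319/208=-6717.88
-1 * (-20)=20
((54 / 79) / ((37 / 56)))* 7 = 21168 / 2923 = 7.24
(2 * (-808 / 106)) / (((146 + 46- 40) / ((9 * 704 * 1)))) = -639936 / 1007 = -635.49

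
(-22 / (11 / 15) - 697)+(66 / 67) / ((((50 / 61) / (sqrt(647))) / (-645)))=-259677* sqrt(647) / 335 - 727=-20444.00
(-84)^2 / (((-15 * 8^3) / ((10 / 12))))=-49 / 64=-0.77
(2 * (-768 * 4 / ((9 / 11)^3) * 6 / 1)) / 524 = -1362944 / 10611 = -128.45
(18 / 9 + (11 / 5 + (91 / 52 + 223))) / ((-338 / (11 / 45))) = -50369 / 304200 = -0.17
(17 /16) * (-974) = -8279 /8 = -1034.88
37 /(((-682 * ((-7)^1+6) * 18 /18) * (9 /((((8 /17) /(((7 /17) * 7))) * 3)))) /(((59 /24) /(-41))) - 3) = -2183 /12331419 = -0.00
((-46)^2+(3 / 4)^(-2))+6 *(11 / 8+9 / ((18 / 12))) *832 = 38933.78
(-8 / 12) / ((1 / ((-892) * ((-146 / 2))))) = -43410.67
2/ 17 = 0.12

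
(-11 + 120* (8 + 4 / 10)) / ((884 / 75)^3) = 420609375 / 690807104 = 0.61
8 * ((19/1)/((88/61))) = 1159/11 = 105.36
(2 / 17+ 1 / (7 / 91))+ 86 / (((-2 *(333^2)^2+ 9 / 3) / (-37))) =5484181216591 / 418076590863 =13.12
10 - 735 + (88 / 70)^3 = -30999191 / 42875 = -723.01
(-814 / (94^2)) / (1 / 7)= -2849 / 4418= -0.64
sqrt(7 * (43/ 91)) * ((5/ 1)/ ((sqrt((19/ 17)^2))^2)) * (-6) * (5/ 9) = -14450 * sqrt(559)/ 14079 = -24.27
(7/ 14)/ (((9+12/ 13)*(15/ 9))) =13/ 430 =0.03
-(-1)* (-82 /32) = -41 /16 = -2.56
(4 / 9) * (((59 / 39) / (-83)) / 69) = -236 / 2010177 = -0.00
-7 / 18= -0.39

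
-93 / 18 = -5.17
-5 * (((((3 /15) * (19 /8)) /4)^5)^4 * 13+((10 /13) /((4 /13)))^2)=-755578637259143234680029654948097456513622813 /24178516392292583494123520000000000000000000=-31.25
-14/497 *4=-8/71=-0.11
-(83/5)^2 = -6889/25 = -275.56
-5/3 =-1.67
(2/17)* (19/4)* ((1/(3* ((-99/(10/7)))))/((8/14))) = -95/20196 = -0.00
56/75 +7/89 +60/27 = 61027/20025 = 3.05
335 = 335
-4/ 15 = -0.27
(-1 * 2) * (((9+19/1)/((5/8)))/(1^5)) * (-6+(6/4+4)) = 224/5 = 44.80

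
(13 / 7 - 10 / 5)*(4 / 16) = -1 / 28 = -0.04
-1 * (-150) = 150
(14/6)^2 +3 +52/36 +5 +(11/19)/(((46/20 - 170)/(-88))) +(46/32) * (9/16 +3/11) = 4412733673/269178624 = 16.39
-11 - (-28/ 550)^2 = -832071/ 75625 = -11.00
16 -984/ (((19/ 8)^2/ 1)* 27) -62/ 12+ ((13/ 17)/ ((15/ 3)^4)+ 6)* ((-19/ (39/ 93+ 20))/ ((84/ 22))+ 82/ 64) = 823470704267/ 77694420000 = 10.60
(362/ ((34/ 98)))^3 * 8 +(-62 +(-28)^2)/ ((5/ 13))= 223241037764298/ 24565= 9087768685.70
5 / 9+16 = 149 / 9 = 16.56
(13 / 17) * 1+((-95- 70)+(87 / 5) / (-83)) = -1160159 / 7055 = -164.44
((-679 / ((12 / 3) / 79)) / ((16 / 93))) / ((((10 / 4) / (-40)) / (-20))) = -24943065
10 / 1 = 10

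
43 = 43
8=8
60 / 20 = 3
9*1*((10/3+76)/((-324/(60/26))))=-5.09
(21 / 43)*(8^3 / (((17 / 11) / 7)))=827904 / 731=1132.56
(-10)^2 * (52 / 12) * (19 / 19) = 433.33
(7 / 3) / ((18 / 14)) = 49 / 27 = 1.81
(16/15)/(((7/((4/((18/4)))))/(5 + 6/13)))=9088/12285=0.74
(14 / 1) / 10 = 7 / 5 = 1.40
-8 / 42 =-4 / 21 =-0.19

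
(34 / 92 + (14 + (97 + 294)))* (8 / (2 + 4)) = 37294 / 69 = 540.49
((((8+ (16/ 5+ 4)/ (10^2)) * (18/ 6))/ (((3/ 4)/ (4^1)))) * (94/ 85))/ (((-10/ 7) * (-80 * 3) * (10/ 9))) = 995883/ 2656250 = 0.37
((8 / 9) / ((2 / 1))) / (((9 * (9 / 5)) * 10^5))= 1 / 3645000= 0.00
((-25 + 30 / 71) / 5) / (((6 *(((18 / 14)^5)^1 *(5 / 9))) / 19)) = -111447217 / 13974930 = -7.97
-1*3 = -3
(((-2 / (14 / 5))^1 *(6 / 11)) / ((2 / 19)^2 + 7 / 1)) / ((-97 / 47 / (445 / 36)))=37751575 / 113424234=0.33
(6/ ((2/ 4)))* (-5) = -60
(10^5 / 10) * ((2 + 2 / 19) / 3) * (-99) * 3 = -2084210.53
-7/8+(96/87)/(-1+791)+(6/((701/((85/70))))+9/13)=-999061447/5845807240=-0.17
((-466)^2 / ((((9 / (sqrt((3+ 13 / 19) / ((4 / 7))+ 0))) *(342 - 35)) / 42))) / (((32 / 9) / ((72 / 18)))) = 7980483 *sqrt(190) / 11666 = 9429.40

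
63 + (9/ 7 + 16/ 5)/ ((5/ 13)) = 13066/ 175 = 74.66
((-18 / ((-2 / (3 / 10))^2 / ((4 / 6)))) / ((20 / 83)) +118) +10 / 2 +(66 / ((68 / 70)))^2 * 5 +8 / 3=40236713053 / 1734000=23204.56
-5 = -5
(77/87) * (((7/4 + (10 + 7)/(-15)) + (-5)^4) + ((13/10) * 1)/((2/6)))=2908367/5220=557.16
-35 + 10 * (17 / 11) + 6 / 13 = -2729 / 143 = -19.08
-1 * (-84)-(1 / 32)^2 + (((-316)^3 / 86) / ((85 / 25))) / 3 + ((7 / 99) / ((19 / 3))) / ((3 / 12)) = -5614490907851 / 156445696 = -35887.79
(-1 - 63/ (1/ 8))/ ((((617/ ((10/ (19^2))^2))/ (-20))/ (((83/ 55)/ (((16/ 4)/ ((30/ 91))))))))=125745000/ 80488465057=0.00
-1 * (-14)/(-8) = -1.75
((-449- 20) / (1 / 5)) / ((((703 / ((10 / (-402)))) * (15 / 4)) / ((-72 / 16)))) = -0.10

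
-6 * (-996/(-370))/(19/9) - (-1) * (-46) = -188582/3515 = -53.65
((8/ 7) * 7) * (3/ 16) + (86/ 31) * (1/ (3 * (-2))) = 193/ 186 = 1.04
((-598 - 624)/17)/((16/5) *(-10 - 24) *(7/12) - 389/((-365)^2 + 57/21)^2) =1.13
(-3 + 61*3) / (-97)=-180 / 97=-1.86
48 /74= 24 /37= 0.65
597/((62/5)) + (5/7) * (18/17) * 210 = 218145/1054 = 206.97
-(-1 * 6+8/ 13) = 70/ 13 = 5.38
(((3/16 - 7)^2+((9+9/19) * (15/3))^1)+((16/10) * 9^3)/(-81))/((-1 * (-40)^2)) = -1930487/38912000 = -0.05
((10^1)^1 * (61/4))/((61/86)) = 215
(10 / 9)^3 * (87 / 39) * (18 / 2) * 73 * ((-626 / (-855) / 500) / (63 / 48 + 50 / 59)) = 2502056896 / 1835742285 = 1.36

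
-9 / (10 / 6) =-5.40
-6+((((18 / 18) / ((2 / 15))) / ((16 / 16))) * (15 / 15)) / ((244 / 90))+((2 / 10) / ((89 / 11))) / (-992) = -87074711 / 26927840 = -3.23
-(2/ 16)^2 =-1/ 64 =-0.02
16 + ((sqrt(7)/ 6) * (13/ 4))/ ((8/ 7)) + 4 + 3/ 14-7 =91 * sqrt(7)/ 192 + 185/ 14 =14.47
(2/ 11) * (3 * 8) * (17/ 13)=816/ 143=5.71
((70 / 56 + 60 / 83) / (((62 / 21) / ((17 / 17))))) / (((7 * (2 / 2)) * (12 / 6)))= 0.05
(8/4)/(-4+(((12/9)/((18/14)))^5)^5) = -608266787713357709119683992618861307/461579058452103199248553292877923830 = -1.32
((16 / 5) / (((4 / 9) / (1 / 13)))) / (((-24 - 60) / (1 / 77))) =-3 / 35035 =-0.00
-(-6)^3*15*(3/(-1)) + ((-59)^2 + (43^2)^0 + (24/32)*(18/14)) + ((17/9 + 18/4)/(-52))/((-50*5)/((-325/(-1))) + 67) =-386646433/61992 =-6237.04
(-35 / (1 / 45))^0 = 1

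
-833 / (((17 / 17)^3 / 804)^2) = -538464528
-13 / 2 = -6.50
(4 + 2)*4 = 24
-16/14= -8/7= -1.14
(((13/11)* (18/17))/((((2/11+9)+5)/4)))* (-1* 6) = -2.12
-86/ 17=-5.06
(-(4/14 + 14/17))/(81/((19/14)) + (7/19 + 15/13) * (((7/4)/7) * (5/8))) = -130416/7045157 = -0.02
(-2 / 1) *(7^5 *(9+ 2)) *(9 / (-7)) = 475398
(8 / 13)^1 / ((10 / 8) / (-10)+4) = 64 / 403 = 0.16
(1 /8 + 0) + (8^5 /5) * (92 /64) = 9420.92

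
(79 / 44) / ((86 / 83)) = 6557 / 3784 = 1.73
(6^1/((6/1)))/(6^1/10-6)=-5/27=-0.19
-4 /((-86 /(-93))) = -4.33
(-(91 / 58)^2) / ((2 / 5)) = -41405 / 6728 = -6.15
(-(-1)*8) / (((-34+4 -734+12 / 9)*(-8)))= 3 / 2288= 0.00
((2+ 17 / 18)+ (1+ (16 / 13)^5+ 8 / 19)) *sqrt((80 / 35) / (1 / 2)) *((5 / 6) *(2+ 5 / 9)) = 104989645715 *sqrt(14) / 11999818467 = 32.74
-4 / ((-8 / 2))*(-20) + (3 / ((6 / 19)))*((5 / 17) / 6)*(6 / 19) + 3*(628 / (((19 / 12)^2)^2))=1240298541 / 4430914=279.92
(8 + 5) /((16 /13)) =169 /16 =10.56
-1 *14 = -14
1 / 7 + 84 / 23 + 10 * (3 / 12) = 6.30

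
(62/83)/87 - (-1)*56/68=102148/122757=0.83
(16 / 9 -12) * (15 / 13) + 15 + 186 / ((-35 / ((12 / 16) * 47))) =-502657 / 2730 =-184.12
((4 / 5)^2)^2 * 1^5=256 / 625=0.41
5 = 5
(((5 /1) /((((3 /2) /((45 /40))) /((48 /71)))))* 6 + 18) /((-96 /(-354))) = 69561 /568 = 122.47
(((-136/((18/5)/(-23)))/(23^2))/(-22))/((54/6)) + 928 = 927.99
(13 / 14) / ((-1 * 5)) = -13 / 70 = -0.19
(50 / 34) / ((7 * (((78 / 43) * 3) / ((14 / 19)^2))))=15050 / 718029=0.02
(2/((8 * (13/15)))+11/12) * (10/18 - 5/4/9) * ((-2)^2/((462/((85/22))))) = 19975/1189188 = 0.02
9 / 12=0.75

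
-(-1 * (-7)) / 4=-1.75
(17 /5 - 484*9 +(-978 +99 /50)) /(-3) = 266431 /150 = 1776.21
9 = 9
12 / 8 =3 / 2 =1.50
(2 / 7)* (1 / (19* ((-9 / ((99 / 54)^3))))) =-1331 / 129276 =-0.01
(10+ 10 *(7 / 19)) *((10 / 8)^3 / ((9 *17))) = 8125 / 46512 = 0.17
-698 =-698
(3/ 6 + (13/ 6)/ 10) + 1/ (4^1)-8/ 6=-11/ 30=-0.37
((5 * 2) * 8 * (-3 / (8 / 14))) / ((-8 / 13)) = 1365 / 2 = 682.50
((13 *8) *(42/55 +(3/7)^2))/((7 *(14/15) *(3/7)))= 132756/3773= 35.19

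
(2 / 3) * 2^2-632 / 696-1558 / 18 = -22132 / 261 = -84.80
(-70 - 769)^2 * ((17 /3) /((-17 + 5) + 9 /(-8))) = -95733256 /315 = -303915.10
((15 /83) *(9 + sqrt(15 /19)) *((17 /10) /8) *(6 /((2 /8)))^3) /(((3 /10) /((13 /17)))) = 112320 *sqrt(285) /1577 + 1010880 /83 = 13381.67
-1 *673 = -673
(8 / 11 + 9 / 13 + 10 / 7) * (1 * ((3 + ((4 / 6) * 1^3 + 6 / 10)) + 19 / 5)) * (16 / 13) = 501776 / 17745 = 28.28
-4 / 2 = -2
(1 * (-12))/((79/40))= -480/79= -6.08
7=7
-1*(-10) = 10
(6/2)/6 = 1/2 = 0.50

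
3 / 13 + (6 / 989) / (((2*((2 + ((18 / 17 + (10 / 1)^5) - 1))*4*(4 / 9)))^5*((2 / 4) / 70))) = 0.23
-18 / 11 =-1.64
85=85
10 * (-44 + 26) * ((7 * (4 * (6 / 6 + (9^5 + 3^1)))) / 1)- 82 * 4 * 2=-297627776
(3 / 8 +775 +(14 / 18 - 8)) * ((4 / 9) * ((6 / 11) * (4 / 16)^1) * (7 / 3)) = 387149 / 3564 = 108.63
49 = 49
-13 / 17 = -0.76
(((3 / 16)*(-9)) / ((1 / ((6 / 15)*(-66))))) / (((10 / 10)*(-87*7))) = -297 / 4060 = -0.07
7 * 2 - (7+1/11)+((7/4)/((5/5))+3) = 11.66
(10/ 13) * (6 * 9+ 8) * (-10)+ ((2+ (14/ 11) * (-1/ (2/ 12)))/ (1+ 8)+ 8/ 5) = -3062734/ 6435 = -475.95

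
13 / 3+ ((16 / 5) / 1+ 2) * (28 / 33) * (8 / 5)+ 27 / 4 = 19957 / 1100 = 18.14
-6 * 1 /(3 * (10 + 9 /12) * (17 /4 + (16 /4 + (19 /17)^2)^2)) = -2672672 /456875559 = -0.01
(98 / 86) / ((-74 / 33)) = -1617 / 3182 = -0.51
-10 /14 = -5 /7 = -0.71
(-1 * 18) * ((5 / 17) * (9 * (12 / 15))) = -648 / 17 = -38.12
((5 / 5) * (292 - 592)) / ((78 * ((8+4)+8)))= -5 / 26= -0.19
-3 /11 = -0.27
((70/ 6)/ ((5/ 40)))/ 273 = 40/ 117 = 0.34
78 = 78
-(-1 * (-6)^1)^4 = -1296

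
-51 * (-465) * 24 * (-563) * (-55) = 17624039400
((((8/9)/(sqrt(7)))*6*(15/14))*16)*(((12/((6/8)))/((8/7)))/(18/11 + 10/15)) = 10560*sqrt(7)/133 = 210.07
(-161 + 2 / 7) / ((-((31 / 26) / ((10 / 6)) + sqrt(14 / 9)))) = 81.89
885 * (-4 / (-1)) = 3540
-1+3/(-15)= -6/5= -1.20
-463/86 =-5.38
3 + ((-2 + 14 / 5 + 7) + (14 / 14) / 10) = 109 / 10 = 10.90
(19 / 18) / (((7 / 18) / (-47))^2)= 755478 / 49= 15417.92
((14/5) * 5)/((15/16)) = 224/15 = 14.93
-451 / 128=-3.52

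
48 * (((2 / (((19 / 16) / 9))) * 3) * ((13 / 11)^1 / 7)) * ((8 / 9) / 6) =79872 / 1463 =54.59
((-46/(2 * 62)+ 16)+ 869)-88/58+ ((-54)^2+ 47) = 6915309/1798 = 3846.11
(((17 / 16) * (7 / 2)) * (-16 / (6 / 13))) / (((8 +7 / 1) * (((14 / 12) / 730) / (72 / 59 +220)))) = -1189649.24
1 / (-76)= -1 / 76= -0.01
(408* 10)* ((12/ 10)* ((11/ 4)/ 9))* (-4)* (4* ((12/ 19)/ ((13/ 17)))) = -19769.00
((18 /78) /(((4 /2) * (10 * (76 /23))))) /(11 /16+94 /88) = 253 /127205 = 0.00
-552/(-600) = 23/25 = 0.92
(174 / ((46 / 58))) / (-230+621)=5046 / 8993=0.56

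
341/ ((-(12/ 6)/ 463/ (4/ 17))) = -315766/ 17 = -18574.47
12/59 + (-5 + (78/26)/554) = -156605/32686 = -4.79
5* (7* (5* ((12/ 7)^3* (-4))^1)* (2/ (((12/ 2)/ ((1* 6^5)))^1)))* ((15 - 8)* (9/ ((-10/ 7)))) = 403107840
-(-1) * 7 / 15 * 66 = 154 / 5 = 30.80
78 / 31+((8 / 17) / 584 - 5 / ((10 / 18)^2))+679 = 127977039 / 192355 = 665.32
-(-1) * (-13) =-13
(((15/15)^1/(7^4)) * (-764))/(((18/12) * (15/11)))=-16808/108045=-0.16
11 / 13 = 0.85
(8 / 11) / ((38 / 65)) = 260 / 209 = 1.24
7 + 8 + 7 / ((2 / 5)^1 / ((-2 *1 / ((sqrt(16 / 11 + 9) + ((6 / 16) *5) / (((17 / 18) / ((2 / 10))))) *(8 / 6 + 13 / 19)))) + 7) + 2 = 42434448 *sqrt(1265) / 7449863291 + 134559936919 / 7449863291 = 18.26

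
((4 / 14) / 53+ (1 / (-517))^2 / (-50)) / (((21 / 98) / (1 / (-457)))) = -26728529 / 485550515175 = -0.00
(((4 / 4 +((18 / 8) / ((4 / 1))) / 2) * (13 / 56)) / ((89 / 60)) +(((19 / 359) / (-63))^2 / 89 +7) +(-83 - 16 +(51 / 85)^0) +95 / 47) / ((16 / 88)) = -133732476820469615 / 273884736779136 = -488.28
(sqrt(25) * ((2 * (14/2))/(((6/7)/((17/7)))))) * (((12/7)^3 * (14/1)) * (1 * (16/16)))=97920/7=13988.57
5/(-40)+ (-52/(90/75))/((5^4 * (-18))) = -3271/27000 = -0.12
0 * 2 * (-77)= 0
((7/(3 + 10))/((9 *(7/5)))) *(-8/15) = -8/351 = -0.02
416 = 416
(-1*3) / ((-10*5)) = 3 / 50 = 0.06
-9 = -9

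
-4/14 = -2/7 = -0.29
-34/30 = -1.13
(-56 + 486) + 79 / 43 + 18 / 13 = 242171 / 559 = 433.22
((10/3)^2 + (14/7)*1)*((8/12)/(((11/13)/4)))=12272/297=41.32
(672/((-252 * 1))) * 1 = -8/3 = -2.67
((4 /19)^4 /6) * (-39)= -1664 /130321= -0.01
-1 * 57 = -57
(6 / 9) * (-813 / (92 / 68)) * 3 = -27642 / 23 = -1201.83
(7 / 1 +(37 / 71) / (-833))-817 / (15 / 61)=-2941300231 / 887145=-3315.47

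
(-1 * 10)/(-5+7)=-5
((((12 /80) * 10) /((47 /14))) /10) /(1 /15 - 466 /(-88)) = 1386 /166333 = 0.01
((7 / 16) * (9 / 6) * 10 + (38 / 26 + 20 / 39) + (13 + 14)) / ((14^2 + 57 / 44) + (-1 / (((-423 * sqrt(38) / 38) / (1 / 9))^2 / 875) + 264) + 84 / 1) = 1178421920775 / 18082223133364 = 0.07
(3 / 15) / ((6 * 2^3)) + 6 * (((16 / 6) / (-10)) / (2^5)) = -11 / 240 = -0.05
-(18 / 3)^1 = -6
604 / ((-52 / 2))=-302 / 13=-23.23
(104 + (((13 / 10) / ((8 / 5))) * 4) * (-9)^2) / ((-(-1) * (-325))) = -113 / 100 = -1.13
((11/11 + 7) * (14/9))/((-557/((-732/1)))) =27328/1671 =16.35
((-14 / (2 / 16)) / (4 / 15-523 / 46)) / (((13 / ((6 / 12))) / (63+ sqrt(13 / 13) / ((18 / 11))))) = 7373800 / 298779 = 24.68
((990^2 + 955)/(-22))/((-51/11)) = 981055/102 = 9618.19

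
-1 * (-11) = 11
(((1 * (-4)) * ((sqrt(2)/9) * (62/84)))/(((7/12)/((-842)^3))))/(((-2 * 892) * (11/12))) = -74021513312 * sqrt(2)/360591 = -290307.38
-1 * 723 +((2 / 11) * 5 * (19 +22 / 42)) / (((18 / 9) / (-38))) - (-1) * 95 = -222968 / 231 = -965.23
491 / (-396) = -491 / 396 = -1.24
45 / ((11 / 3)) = 135 / 11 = 12.27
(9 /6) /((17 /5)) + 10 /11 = 505 /374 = 1.35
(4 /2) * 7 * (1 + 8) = 126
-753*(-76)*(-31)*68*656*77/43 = -6093597151488/43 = -141711561662.51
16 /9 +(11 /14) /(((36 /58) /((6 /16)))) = 4541 /2016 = 2.25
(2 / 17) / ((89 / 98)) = 196 / 1513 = 0.13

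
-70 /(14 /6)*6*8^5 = -5898240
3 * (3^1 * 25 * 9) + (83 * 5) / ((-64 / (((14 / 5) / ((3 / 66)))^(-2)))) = 12294364025 / 6071296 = 2025.00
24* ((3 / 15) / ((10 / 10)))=24 / 5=4.80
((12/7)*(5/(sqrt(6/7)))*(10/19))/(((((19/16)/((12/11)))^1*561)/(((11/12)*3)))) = 1600*sqrt(42)/472549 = 0.02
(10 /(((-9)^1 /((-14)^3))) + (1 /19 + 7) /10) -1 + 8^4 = 6108628 /855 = 7144.59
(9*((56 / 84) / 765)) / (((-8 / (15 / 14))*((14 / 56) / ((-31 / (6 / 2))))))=31 / 714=0.04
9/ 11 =0.82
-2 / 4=-1 / 2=-0.50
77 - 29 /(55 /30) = 673 /11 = 61.18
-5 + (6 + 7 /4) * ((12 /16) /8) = -547 /128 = -4.27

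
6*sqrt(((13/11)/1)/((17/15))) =6*sqrt(36465)/187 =6.13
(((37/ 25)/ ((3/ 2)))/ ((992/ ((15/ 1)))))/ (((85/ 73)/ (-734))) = -991267/ 105400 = -9.40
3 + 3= 6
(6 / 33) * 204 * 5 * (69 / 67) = 140760 / 737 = 190.99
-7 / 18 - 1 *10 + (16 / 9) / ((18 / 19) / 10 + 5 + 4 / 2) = -61499 / 6066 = -10.14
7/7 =1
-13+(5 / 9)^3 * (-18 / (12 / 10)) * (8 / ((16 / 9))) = -1327 / 54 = -24.57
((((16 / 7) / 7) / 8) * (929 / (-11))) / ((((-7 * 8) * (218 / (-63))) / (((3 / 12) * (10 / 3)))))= -13935 / 940016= -0.01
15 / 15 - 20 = -19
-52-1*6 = -58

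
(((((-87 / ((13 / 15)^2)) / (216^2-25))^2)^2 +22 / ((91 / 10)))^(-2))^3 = 387313510350633314794138213776085518069196770746487457809463767193223853851993138070011577971768554614138115956666700329218045323146341684651137025562373113489807502635409 / 77330421514768220521325892393140718123672984956627083230323027324181795821600551474800320041116720276452512706311876946941630783048635734248535794703159403510708951030765625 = 0.01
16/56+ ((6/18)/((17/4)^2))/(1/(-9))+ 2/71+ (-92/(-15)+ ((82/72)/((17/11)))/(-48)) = 7775757361/1240989120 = 6.27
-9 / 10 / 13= -9 / 130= -0.07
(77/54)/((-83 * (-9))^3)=77/22508967042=0.00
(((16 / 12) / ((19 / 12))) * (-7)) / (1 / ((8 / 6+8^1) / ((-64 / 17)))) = 14.61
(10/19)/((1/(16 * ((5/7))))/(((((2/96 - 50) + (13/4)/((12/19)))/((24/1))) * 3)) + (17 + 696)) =6725/9110158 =0.00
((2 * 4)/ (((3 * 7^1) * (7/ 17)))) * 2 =272/ 147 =1.85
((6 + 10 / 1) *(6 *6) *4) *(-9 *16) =-331776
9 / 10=0.90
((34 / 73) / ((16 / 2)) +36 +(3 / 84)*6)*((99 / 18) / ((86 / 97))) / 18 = 79108447 / 6328224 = 12.50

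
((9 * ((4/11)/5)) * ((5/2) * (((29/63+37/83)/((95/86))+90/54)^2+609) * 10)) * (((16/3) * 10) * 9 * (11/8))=2428902458394784/365578563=6643995.86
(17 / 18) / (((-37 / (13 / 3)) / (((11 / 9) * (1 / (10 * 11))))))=-221 / 179820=-0.00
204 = 204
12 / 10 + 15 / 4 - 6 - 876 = -17541 / 20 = -877.05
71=71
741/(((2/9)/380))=1267110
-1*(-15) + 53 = 68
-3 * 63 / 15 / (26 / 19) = -1197 / 130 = -9.21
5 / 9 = 0.56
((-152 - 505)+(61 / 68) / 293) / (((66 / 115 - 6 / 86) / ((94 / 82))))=-3042313976905 / 2036491812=-1493.90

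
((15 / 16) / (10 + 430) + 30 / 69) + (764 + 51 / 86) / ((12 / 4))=1066530181 / 4177536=255.30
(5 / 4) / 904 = 5 / 3616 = 0.00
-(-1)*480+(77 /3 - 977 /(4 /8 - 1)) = 7379 /3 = 2459.67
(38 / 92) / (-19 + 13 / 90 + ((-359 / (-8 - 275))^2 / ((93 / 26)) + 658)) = 2122758945 / 3287074282151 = 0.00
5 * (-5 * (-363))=9075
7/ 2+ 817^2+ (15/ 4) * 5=667511.25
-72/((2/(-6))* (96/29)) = 261/4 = 65.25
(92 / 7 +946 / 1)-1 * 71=6217 / 7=888.14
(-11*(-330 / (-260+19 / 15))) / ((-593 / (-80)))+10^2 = 225787300 / 2301433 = 98.11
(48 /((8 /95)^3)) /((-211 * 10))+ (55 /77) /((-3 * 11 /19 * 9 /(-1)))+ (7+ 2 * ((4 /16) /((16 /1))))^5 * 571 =9812894.35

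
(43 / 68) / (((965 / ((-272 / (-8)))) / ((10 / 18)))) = 43 / 3474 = 0.01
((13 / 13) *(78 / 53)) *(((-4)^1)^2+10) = 2028 / 53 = 38.26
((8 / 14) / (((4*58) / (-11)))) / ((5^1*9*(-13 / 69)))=253 / 79170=0.00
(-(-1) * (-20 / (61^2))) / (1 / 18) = -0.10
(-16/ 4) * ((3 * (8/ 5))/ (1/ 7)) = -672/ 5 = -134.40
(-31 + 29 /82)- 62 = -92.65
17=17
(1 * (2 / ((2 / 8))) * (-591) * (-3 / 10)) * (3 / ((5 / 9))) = 191484 / 25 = 7659.36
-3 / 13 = -0.23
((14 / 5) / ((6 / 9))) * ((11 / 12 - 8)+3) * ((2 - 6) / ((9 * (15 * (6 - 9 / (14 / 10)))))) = -1.19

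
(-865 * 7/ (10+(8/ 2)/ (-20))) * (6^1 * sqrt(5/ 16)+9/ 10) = -12975 * sqrt(5)/ 14 - 7785/ 14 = -2628.43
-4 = -4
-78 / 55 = -1.42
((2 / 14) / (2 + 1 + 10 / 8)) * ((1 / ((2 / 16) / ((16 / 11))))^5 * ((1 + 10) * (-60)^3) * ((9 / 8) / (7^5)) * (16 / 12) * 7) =-44530220924928000 / 4183211879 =-10644983.38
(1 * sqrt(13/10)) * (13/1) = 13 * sqrt(130)/10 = 14.82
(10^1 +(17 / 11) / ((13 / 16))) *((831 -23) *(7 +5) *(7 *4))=462072576 / 143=3231276.76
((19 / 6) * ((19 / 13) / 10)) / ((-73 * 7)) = -361 / 398580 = -0.00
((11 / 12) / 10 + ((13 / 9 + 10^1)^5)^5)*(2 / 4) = 8375111718616859052594375366239798394602925257968633 / 57431839015348207101619920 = 145826981378372305671685800.00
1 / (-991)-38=-37659 / 991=-38.00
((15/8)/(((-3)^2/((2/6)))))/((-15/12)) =-1/18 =-0.06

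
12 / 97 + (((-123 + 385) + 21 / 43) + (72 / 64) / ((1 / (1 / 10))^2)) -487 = -748700061 / 3336800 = -224.38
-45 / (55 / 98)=-882 / 11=-80.18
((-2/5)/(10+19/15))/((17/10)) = -60/2873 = -0.02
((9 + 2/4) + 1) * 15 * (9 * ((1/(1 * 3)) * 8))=3780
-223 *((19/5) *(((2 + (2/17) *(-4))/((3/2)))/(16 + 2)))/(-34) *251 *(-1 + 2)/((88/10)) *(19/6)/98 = 262681289/201879216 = 1.30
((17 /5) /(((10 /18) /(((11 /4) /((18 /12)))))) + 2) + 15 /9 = 2233 /150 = 14.89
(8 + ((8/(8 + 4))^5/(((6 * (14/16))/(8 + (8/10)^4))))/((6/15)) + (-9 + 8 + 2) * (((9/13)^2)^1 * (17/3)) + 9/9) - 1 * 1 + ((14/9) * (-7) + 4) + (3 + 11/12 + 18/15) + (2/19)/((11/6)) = 95413881859/10013503500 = 9.53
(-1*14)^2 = 196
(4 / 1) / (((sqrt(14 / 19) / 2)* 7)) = 4* sqrt(266) / 49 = 1.33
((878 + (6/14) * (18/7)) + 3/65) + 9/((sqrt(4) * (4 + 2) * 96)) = 879.16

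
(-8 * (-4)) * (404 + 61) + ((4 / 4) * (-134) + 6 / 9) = 44240 / 3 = 14746.67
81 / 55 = 1.47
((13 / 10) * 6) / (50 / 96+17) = 0.45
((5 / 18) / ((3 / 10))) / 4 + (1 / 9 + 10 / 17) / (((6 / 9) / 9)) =17759 / 1836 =9.67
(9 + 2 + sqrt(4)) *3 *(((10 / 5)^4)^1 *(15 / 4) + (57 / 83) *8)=212004 / 83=2554.27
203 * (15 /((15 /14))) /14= 203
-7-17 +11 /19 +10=-255 /19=-13.42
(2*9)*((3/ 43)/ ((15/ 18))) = 324/ 215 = 1.51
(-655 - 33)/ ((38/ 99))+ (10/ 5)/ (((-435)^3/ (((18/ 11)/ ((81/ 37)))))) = -277521479831812/ 154830517875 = -1792.42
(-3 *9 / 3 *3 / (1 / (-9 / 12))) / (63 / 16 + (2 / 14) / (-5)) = 11340 / 2189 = 5.18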